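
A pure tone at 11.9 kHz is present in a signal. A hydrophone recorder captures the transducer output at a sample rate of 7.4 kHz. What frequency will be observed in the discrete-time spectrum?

11.9 kHz mod fs = 4.5 kHz.
4.5 kHz > fs/2 = 3.7 kHz, folds to fs − 4.5 kHz = 2.9 kHz.

2.9 kHz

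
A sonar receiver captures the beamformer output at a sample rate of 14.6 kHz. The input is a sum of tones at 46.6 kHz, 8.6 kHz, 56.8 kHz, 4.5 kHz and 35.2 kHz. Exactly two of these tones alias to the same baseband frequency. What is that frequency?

6 kHz

fs/2 = 7.3 kHz.
46.6 kHz mod fs = 2.8 kHz.
2.8 kHz ≤ fs/2 = 7.3 kHz, appears at 2.8 kHz.
8.6 kHz > fs/2 = 7.3 kHz, folds to fs − 8.6 kHz = 6 kHz.
56.8 kHz mod fs = 13 kHz.
13 kHz > fs/2 = 7.3 kHz, folds to fs − 13 kHz = 1.6 kHz.
4.5 kHz ≤ fs/2 = 7.3 kHz, passes unchanged.
35.2 kHz mod fs = 6 kHz.
6 kHz ≤ fs/2 = 7.3 kHz, appears at 6 kHz.
8.6 kHz and 35.2 kHz both map to 6 kHz.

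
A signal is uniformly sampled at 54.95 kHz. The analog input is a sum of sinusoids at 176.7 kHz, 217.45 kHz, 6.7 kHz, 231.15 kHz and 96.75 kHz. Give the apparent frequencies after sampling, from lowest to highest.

fs/2 = 27.475 kHz.
176.7 kHz mod fs = 11.85 kHz.
11.85 kHz ≤ fs/2 = 27.475 kHz, appears at 11.85 kHz.
217.45 kHz mod fs = 52.6 kHz.
52.6 kHz > fs/2 = 27.475 kHz, folds to fs − 52.6 kHz = 2.35 kHz.
6.7 kHz ≤ fs/2 = 27.475 kHz, passes unchanged.
231.15 kHz mod fs = 11.35 kHz.
11.35 kHz ≤ fs/2 = 27.475 kHz, appears at 11.35 kHz.
96.75 kHz mod fs = 41.8 kHz.
41.8 kHz > fs/2 = 27.475 kHz, folds to fs − 41.8 kHz = 13.15 kHz.
Distinct values: {2.35 kHz, 6.7 kHz, 11.35 kHz, 11.85 kHz, 13.15 kHz}.

2.35 kHz, 6.7 kHz, 11.35 kHz, 11.85 kHz, 13.15 kHz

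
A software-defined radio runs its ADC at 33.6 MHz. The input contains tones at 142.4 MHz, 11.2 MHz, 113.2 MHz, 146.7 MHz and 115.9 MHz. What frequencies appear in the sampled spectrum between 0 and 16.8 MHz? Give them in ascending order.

8 MHz, 11.2 MHz, 12.3 MHz, 12.4 MHz, 15.1 MHz

fs/2 = 16.8 MHz.
142.4 MHz mod fs = 8 MHz.
8 MHz ≤ fs/2 = 16.8 MHz, appears at 8 MHz.
11.2 MHz ≤ fs/2 = 16.8 MHz, passes unchanged.
113.2 MHz mod fs = 12.4 MHz.
12.4 MHz ≤ fs/2 = 16.8 MHz, appears at 12.4 MHz.
146.7 MHz mod fs = 12.3 MHz.
12.3 MHz ≤ fs/2 = 16.8 MHz, appears at 12.3 MHz.
115.9 MHz mod fs = 15.1 MHz.
15.1 MHz ≤ fs/2 = 16.8 MHz, appears at 15.1 MHz.
Distinct values: {8 MHz, 11.2 MHz, 12.3 MHz, 12.4 MHz, 15.1 MHz}.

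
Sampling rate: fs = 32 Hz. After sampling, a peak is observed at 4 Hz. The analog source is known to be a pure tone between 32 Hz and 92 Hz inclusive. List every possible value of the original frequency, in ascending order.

36 Hz, 60 Hz, 68 Hz, 92 Hz

Frequencies that alias to 4 Hz are k·fs ± 4 Hz for integer k ≥ 0.
k=0: 4 Hz.
k=1: 28 Hz, 36 Hz.
k=2: 60 Hz, 68 Hz.
k=3: 92 Hz, 100 Hz.
k=4: 124 Hz, 132 Hz.
Within [32 Hz, 92 Hz]: 36 Hz, 60 Hz, 68 Hz, 92 Hz.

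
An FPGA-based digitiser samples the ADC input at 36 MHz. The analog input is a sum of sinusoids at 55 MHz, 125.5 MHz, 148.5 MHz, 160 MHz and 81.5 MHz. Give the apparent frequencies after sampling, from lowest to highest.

fs/2 = 18 MHz.
55 MHz mod fs = 19 MHz.
19 MHz > fs/2 = 18 MHz, folds to fs − 19 MHz = 17 MHz.
125.5 MHz mod fs = 17.5 MHz.
17.5 MHz ≤ fs/2 = 18 MHz, appears at 17.5 MHz.
148.5 MHz mod fs = 4.5 MHz.
4.5 MHz ≤ fs/2 = 18 MHz, appears at 4.5 MHz.
160 MHz mod fs = 16 MHz.
16 MHz ≤ fs/2 = 18 MHz, appears at 16 MHz.
81.5 MHz mod fs = 9.5 MHz.
9.5 MHz ≤ fs/2 = 18 MHz, appears at 9.5 MHz.
Distinct values: {4.5 MHz, 9.5 MHz, 16 MHz, 17 MHz, 17.5 MHz}.

4.5 MHz, 9.5 MHz, 16 MHz, 17 MHz, 17.5 MHz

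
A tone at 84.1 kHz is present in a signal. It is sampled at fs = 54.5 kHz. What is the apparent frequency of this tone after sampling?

84.1 kHz mod fs = 29.6 kHz.
29.6 kHz > fs/2 = 27.25 kHz, folds to fs − 29.6 kHz = 24.9 kHz.

24.9 kHz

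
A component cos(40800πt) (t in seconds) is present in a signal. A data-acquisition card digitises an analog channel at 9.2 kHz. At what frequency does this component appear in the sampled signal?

ω = 40800π rad/s → f = ω/(2π) = 20400 Hz = 20.4 kHz.
20.4 kHz mod fs = 2 kHz.
2 kHz ≤ fs/2 = 4.6 kHz, appears at 2 kHz.

2 kHz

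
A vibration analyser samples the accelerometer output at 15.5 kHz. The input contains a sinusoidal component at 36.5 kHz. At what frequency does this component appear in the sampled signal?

5.5 kHz

36.5 kHz mod fs = 5.5 kHz.
5.5 kHz ≤ fs/2 = 7.75 kHz, appears at 5.5 kHz.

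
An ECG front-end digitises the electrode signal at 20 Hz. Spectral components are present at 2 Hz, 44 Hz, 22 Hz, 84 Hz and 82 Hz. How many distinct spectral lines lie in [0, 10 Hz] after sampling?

fs/2 = 10 Hz.
2 Hz ≤ fs/2 = 10 Hz, passes unchanged.
44 Hz mod fs = 4 Hz.
4 Hz ≤ fs/2 = 10 Hz, appears at 4 Hz.
22 Hz mod fs = 2 Hz.
2 Hz ≤ fs/2 = 10 Hz, appears at 2 Hz.
84 Hz mod fs = 4 Hz.
4 Hz ≤ fs/2 = 10 Hz, appears at 4 Hz.
82 Hz mod fs = 2 Hz.
2 Hz ≤ fs/2 = 10 Hz, appears at 2 Hz.
Distinct values: {2 Hz, 4 Hz} → 2.

2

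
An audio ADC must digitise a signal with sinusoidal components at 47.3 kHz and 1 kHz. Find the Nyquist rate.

Highest-frequency component: 47.3 kHz.
Nyquist rate = 2 × 47.3 kHz = 94.6 kHz.

94.6 kHz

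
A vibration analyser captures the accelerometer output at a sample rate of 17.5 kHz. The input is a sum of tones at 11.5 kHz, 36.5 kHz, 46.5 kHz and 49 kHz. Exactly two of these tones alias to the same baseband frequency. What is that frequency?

fs/2 = 8.75 kHz.
11.5 kHz > fs/2 = 8.75 kHz, folds to fs − 11.5 kHz = 6 kHz.
36.5 kHz mod fs = 1.5 kHz.
1.5 kHz ≤ fs/2 = 8.75 kHz, appears at 1.5 kHz.
46.5 kHz mod fs = 11.5 kHz.
11.5 kHz > fs/2 = 8.75 kHz, folds to fs − 11.5 kHz = 6 kHz.
49 kHz mod fs = 14 kHz.
14 kHz > fs/2 = 8.75 kHz, folds to fs − 14 kHz = 3.5 kHz.
11.5 kHz and 46.5 kHz both map to 6 kHz.

6 kHz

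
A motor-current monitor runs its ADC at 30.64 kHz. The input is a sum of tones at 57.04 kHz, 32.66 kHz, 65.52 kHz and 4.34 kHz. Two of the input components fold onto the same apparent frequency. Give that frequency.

4.24 kHz

fs/2 = 15.32 kHz.
57.04 kHz mod fs = 26.4 kHz.
26.4 kHz > fs/2 = 15.32 kHz, folds to fs − 26.4 kHz = 4.24 kHz.
32.66 kHz mod fs = 2.02 kHz.
2.02 kHz ≤ fs/2 = 15.32 kHz, appears at 2.02 kHz.
65.52 kHz mod fs = 4.24 kHz.
4.24 kHz ≤ fs/2 = 15.32 kHz, appears at 4.24 kHz.
4.34 kHz ≤ fs/2 = 15.32 kHz, passes unchanged.
57.04 kHz and 65.52 kHz both map to 4.24 kHz.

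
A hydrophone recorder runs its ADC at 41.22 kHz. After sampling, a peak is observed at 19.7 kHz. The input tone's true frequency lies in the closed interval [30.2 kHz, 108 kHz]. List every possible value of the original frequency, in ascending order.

Frequencies that alias to 19.7 kHz are k·fs ± 19.7 kHz for integer k ≥ 0.
k=0: 19.7 kHz.
k=1: 21.52 kHz, 60.92 kHz.
k=2: 62.74 kHz, 102.14 kHz.
k=3: 103.96 kHz, 143.36 kHz.
k=4: 145.18 kHz, 184.58 kHz.
Within [30.2 kHz, 108 kHz]: 60.92 kHz, 62.74 kHz, 102.14 kHz, 103.96 kHz.

60.92 kHz, 62.74 kHz, 102.14 kHz, 103.96 kHz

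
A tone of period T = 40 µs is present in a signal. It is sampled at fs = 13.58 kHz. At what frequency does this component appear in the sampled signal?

T = 40 µs → f = 1/T = 25 kHz.
25 kHz mod fs = 11.42 kHz.
11.42 kHz > fs/2 = 6.79 kHz, folds to fs − 11.42 kHz = 2.16 kHz.

2.16 kHz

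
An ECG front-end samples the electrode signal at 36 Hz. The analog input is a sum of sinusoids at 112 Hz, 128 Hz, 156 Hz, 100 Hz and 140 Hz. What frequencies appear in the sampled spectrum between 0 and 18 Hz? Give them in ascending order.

4 Hz, 8 Hz, 12 Hz, 16 Hz

fs/2 = 18 Hz.
112 Hz mod fs = 4 Hz.
4 Hz ≤ fs/2 = 18 Hz, appears at 4 Hz.
128 Hz mod fs = 20 Hz.
20 Hz > fs/2 = 18 Hz, folds to fs − 20 Hz = 16 Hz.
156 Hz mod fs = 12 Hz.
12 Hz ≤ fs/2 = 18 Hz, appears at 12 Hz.
100 Hz mod fs = 28 Hz.
28 Hz > fs/2 = 18 Hz, folds to fs − 28 Hz = 8 Hz.
140 Hz mod fs = 32 Hz.
32 Hz > fs/2 = 18 Hz, folds to fs − 32 Hz = 4 Hz.
Distinct values: {4 Hz, 8 Hz, 12 Hz, 16 Hz}.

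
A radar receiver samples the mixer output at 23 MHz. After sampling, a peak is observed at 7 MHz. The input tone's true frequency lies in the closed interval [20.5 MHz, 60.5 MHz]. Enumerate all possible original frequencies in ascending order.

Frequencies that alias to 7 MHz are k·fs ± 7 MHz for integer k ≥ 0.
k=0: 7 MHz.
k=1: 16 MHz, 30 MHz.
k=2: 39 MHz, 53 MHz.
k=3: 62 MHz, 76 MHz.
Within [20.5 MHz, 60.5 MHz]: 30 MHz, 39 MHz, 53 MHz.

30 MHz, 39 MHz, 53 MHz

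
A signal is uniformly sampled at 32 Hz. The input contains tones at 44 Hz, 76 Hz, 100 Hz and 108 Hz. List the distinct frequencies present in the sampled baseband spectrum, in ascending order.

4 Hz, 12 Hz

fs/2 = 16 Hz.
44 Hz mod fs = 12 Hz.
12 Hz ≤ fs/2 = 16 Hz, appears at 12 Hz.
76 Hz mod fs = 12 Hz.
12 Hz ≤ fs/2 = 16 Hz, appears at 12 Hz.
100 Hz mod fs = 4 Hz.
4 Hz ≤ fs/2 = 16 Hz, appears at 4 Hz.
108 Hz mod fs = 12 Hz.
12 Hz ≤ fs/2 = 16 Hz, appears at 12 Hz.
Distinct values: {4 Hz, 12 Hz}.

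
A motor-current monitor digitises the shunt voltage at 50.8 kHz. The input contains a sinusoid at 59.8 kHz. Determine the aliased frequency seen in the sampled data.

59.8 kHz mod fs = 9 kHz.
9 kHz ≤ fs/2 = 25.4 kHz, appears at 9 kHz.

9 kHz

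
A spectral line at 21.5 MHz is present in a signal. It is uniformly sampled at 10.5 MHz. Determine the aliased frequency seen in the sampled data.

0.5 MHz

21.5 MHz mod fs = 0.5 MHz.
0.5 MHz ≤ fs/2 = 5.25 MHz, appears at 0.5 MHz.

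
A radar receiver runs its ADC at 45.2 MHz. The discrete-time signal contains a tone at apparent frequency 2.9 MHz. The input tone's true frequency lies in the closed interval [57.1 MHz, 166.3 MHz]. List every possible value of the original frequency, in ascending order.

Frequencies that alias to 2.9 MHz are k·fs ± 2.9 MHz for integer k ≥ 0.
k=0: 2.9 MHz.
k=1: 42.3 MHz, 48.1 MHz.
k=2: 87.5 MHz, 93.3 MHz.
k=3: 132.7 MHz, 138.5 MHz.
k=4: 177.9 MHz, 183.7 MHz.
Within [57.1 MHz, 166.3 MHz]: 87.5 MHz, 93.3 MHz, 132.7 MHz, 138.5 MHz.

87.5 MHz, 93.3 MHz, 132.7 MHz, 138.5 MHz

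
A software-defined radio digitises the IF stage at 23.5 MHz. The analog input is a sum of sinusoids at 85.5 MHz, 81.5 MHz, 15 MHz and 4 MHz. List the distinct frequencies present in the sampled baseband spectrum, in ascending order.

fs/2 = 11.75 MHz.
85.5 MHz mod fs = 15 MHz.
15 MHz > fs/2 = 11.75 MHz, folds to fs − 15 MHz = 8.5 MHz.
81.5 MHz mod fs = 11 MHz.
11 MHz ≤ fs/2 = 11.75 MHz, appears at 11 MHz.
15 MHz > fs/2 = 11.75 MHz, folds to fs − 15 MHz = 8.5 MHz.
4 MHz ≤ fs/2 = 11.75 MHz, passes unchanged.
Distinct values: {4 MHz, 8.5 MHz, 11 MHz}.

4 MHz, 8.5 MHz, 11 MHz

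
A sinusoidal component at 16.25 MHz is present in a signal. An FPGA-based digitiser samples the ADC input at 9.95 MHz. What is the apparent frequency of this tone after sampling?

16.25 MHz mod fs = 6.3 MHz.
6.3 MHz > fs/2 = 4.975 MHz, folds to fs − 6.3 MHz = 3.65 MHz.

3.65 MHz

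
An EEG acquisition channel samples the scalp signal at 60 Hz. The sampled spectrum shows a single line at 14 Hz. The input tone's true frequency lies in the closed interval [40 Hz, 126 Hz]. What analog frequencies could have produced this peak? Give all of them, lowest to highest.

Frequencies that alias to 14 Hz are k·fs ± 14 Hz for integer k ≥ 0.
k=0: 14 Hz.
k=1: 46 Hz, 74 Hz.
k=2: 106 Hz, 134 Hz.
k=3: 166 Hz, 194 Hz.
Within [40 Hz, 126 Hz]: 46 Hz, 74 Hz, 106 Hz.

46 Hz, 74 Hz, 106 Hz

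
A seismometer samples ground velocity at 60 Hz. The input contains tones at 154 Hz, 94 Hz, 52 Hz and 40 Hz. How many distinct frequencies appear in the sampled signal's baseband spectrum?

3

fs/2 = 30 Hz.
154 Hz mod fs = 34 Hz.
34 Hz > fs/2 = 30 Hz, folds to fs − 34 Hz = 26 Hz.
94 Hz mod fs = 34 Hz.
34 Hz > fs/2 = 30 Hz, folds to fs − 34 Hz = 26 Hz.
52 Hz > fs/2 = 30 Hz, folds to fs − 52 Hz = 8 Hz.
40 Hz > fs/2 = 30 Hz, folds to fs − 40 Hz = 20 Hz.
Distinct values: {8 Hz, 20 Hz, 26 Hz} → 3.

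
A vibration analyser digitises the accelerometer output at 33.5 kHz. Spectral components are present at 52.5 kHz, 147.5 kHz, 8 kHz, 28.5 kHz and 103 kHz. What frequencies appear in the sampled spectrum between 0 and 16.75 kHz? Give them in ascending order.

2.5 kHz, 5 kHz, 8 kHz, 13.5 kHz, 14.5 kHz

fs/2 = 16.75 kHz.
52.5 kHz mod fs = 19 kHz.
19 kHz > fs/2 = 16.75 kHz, folds to fs − 19 kHz = 14.5 kHz.
147.5 kHz mod fs = 13.5 kHz.
13.5 kHz ≤ fs/2 = 16.75 kHz, appears at 13.5 kHz.
8 kHz ≤ fs/2 = 16.75 kHz, passes unchanged.
28.5 kHz > fs/2 = 16.75 kHz, folds to fs − 28.5 kHz = 5 kHz.
103 kHz mod fs = 2.5 kHz.
2.5 kHz ≤ fs/2 = 16.75 kHz, appears at 2.5 kHz.
Distinct values: {2.5 kHz, 5 kHz, 8 kHz, 13.5 kHz, 14.5 kHz}.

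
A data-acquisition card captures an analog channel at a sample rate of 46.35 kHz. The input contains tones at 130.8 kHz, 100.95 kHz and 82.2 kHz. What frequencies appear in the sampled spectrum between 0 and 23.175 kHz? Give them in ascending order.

8.25 kHz, 10.5 kHz

fs/2 = 23.175 kHz.
130.8 kHz mod fs = 38.1 kHz.
38.1 kHz > fs/2 = 23.175 kHz, folds to fs − 38.1 kHz = 8.25 kHz.
100.95 kHz mod fs = 8.25 kHz.
8.25 kHz ≤ fs/2 = 23.175 kHz, appears at 8.25 kHz.
82.2 kHz mod fs = 35.85 kHz.
35.85 kHz > fs/2 = 23.175 kHz, folds to fs − 35.85 kHz = 10.5 kHz.
Distinct values: {8.25 kHz, 10.5 kHz}.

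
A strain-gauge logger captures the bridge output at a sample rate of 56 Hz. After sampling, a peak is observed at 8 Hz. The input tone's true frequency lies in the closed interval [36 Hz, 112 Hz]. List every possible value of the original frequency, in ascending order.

Frequencies that alias to 8 Hz are k·fs ± 8 Hz for integer k ≥ 0.
k=0: 8 Hz.
k=1: 48 Hz, 64 Hz.
k=2: 104 Hz, 120 Hz.
k=3: 160 Hz, 176 Hz.
Within [36 Hz, 112 Hz]: 48 Hz, 64 Hz, 104 Hz.

48 Hz, 64 Hz, 104 Hz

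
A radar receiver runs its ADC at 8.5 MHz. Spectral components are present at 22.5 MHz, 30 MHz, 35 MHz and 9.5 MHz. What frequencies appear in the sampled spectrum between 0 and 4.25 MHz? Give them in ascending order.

1 MHz, 3 MHz, 4 MHz

fs/2 = 4.25 MHz.
22.5 MHz mod fs = 5.5 MHz.
5.5 MHz > fs/2 = 4.25 MHz, folds to fs − 5.5 MHz = 3 MHz.
30 MHz mod fs = 4.5 MHz.
4.5 MHz > fs/2 = 4.25 MHz, folds to fs − 4.5 MHz = 4 MHz.
35 MHz mod fs = 1 MHz.
1 MHz ≤ fs/2 = 4.25 MHz, appears at 1 MHz.
9.5 MHz mod fs = 1 MHz.
1 MHz ≤ fs/2 = 4.25 MHz, appears at 1 MHz.
Distinct values: {1 MHz, 3 MHz, 4 MHz}.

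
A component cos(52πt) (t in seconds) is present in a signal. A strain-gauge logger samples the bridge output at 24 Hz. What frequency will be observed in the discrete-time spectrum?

ω = 52π rad/s → f = ω/(2π) = 26 Hz.
26 Hz mod fs = 2 Hz.
2 Hz ≤ fs/2 = 12 Hz, appears at 2 Hz.

2 Hz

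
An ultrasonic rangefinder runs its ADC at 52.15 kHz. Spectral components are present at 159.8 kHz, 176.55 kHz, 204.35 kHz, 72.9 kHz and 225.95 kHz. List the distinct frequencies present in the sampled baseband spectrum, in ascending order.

fs/2 = 26.075 kHz.
159.8 kHz mod fs = 3.35 kHz.
3.35 kHz ≤ fs/2 = 26.075 kHz, appears at 3.35 kHz.
176.55 kHz mod fs = 20.1 kHz.
20.1 kHz ≤ fs/2 = 26.075 kHz, appears at 20.1 kHz.
204.35 kHz mod fs = 47.9 kHz.
47.9 kHz > fs/2 = 26.075 kHz, folds to fs − 47.9 kHz = 4.25 kHz.
72.9 kHz mod fs = 20.75 kHz.
20.75 kHz ≤ fs/2 = 26.075 kHz, appears at 20.75 kHz.
225.95 kHz mod fs = 17.35 kHz.
17.35 kHz ≤ fs/2 = 26.075 kHz, appears at 17.35 kHz.
Distinct values: {3.35 kHz, 4.25 kHz, 17.35 kHz, 20.1 kHz, 20.75 kHz}.

3.35 kHz, 4.25 kHz, 17.35 kHz, 20.1 kHz, 20.75 kHz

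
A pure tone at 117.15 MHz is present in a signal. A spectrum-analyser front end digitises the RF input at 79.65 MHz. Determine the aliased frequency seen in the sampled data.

37.5 MHz

117.15 MHz mod fs = 37.5 MHz.
37.5 MHz ≤ fs/2 = 39.825 MHz, appears at 37.5 MHz.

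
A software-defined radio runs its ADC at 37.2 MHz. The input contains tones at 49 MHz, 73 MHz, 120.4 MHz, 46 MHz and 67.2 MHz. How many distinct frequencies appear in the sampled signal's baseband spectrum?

fs/2 = 18.6 MHz.
49 MHz mod fs = 11.8 MHz.
11.8 MHz ≤ fs/2 = 18.6 MHz, appears at 11.8 MHz.
73 MHz mod fs = 35.8 MHz.
35.8 MHz > fs/2 = 18.6 MHz, folds to fs − 35.8 MHz = 1.4 MHz.
120.4 MHz mod fs = 8.8 MHz.
8.8 MHz ≤ fs/2 = 18.6 MHz, appears at 8.8 MHz.
46 MHz mod fs = 8.8 MHz.
8.8 MHz ≤ fs/2 = 18.6 MHz, appears at 8.8 MHz.
67.2 MHz mod fs = 30 MHz.
30 MHz > fs/2 = 18.6 MHz, folds to fs − 30 MHz = 7.2 MHz.
Distinct values: {1.4 MHz, 7.2 MHz, 8.8 MHz, 11.8 MHz} → 4.

4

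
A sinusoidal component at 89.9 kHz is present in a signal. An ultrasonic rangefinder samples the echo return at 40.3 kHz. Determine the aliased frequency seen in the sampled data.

89.9 kHz mod fs = 9.3 kHz.
9.3 kHz ≤ fs/2 = 20.15 kHz, appears at 9.3 kHz.

9.3 kHz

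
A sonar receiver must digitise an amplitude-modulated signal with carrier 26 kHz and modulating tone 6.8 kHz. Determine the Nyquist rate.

65.6 kHz

AM sidebands sit at fc ± fm = 19.2 kHz and 32.8 kHz.
Highest-frequency component: 32.8 kHz.
Nyquist rate = 2 × 32.8 kHz = 65.6 kHz.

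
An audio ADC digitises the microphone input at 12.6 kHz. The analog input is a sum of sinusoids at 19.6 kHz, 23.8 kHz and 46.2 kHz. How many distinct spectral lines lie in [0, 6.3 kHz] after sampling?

3

fs/2 = 6.3 kHz.
19.6 kHz mod fs = 7 kHz.
7 kHz > fs/2 = 6.3 kHz, folds to fs − 7 kHz = 5.6 kHz.
23.8 kHz mod fs = 11.2 kHz.
11.2 kHz > fs/2 = 6.3 kHz, folds to fs − 11.2 kHz = 1.4 kHz.
46.2 kHz mod fs = 8.4 kHz.
8.4 kHz > fs/2 = 6.3 kHz, folds to fs − 8.4 kHz = 4.2 kHz.
Distinct values: {1.4 kHz, 4.2 kHz, 5.6 kHz} → 3.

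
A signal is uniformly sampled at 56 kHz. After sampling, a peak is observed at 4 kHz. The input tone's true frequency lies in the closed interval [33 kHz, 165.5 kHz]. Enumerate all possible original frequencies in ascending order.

52 kHz, 60 kHz, 108 kHz, 116 kHz, 164 kHz

Frequencies that alias to 4 kHz are k·fs ± 4 kHz for integer k ≥ 0.
k=0: 4 kHz.
k=1: 52 kHz, 60 kHz.
k=2: 108 kHz, 116 kHz.
k=3: 164 kHz, 172 kHz.
k=4: 220 kHz, 228 kHz.
Within [33 kHz, 165.5 kHz]: 52 kHz, 60 kHz, 108 kHz, 116 kHz, 164 kHz.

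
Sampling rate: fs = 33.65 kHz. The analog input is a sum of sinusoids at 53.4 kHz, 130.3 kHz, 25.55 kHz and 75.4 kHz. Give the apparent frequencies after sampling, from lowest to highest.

fs/2 = 16.825 kHz.
53.4 kHz mod fs = 19.75 kHz.
19.75 kHz > fs/2 = 16.825 kHz, folds to fs − 19.75 kHz = 13.9 kHz.
130.3 kHz mod fs = 29.35 kHz.
29.35 kHz > fs/2 = 16.825 kHz, folds to fs − 29.35 kHz = 4.3 kHz.
25.55 kHz > fs/2 = 16.825 kHz, folds to fs − 25.55 kHz = 8.1 kHz.
75.4 kHz mod fs = 8.1 kHz.
8.1 kHz ≤ fs/2 = 16.825 kHz, appears at 8.1 kHz.
Distinct values: {4.3 kHz, 8.1 kHz, 13.9 kHz}.

4.3 kHz, 8.1 kHz, 13.9 kHz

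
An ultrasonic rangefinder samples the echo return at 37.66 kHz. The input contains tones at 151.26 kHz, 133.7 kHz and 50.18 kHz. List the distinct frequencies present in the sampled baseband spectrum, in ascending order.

fs/2 = 18.83 kHz.
151.26 kHz mod fs = 0.62 kHz.
0.62 kHz ≤ fs/2 = 18.83 kHz, appears at 0.62 kHz.
133.7 kHz mod fs = 20.72 kHz.
20.72 kHz > fs/2 = 18.83 kHz, folds to fs − 20.72 kHz = 16.94 kHz.
50.18 kHz mod fs = 12.52 kHz.
12.52 kHz ≤ fs/2 = 18.83 kHz, appears at 12.52 kHz.
Distinct values: {0.62 kHz, 12.52 kHz, 16.94 kHz}.

0.62 kHz, 12.52 kHz, 16.94 kHz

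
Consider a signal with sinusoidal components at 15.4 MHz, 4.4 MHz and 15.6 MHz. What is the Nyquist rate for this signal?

Highest-frequency component: 15.6 MHz.
Nyquist rate = 2 × 15.6 MHz = 31.2 MHz.

31.2 MHz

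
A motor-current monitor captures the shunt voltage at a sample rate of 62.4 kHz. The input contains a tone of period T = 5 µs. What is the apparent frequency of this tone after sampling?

T = 5 µs → f = 1/T = 200 kHz.
200 kHz mod fs = 12.8 kHz.
12.8 kHz ≤ fs/2 = 31.2 kHz, appears at 12.8 kHz.

12.8 kHz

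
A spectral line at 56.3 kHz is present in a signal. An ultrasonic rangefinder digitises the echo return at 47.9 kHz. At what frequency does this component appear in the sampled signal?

8.4 kHz

56.3 kHz mod fs = 8.4 kHz.
8.4 kHz ≤ fs/2 = 23.95 kHz, appears at 8.4 kHz.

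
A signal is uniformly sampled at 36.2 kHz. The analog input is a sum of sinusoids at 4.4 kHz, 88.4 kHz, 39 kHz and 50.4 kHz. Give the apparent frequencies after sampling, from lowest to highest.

fs/2 = 18.1 kHz.
4.4 kHz ≤ fs/2 = 18.1 kHz, passes unchanged.
88.4 kHz mod fs = 16 kHz.
16 kHz ≤ fs/2 = 18.1 kHz, appears at 16 kHz.
39 kHz mod fs = 2.8 kHz.
2.8 kHz ≤ fs/2 = 18.1 kHz, appears at 2.8 kHz.
50.4 kHz mod fs = 14.2 kHz.
14.2 kHz ≤ fs/2 = 18.1 kHz, appears at 14.2 kHz.
Distinct values: {2.8 kHz, 4.4 kHz, 14.2 kHz, 16 kHz}.

2.8 kHz, 4.4 kHz, 14.2 kHz, 16 kHz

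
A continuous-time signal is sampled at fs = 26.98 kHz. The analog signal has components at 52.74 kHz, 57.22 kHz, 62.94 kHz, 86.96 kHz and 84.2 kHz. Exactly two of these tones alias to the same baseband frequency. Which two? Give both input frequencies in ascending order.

57.22 kHz, 84.2 kHz

fs/2 = 13.49 kHz.
52.74 kHz mod fs = 25.76 kHz.
25.76 kHz > fs/2 = 13.49 kHz, folds to fs − 25.76 kHz = 1.22 kHz.
57.22 kHz mod fs = 3.26 kHz.
3.26 kHz ≤ fs/2 = 13.49 kHz, appears at 3.26 kHz.
62.94 kHz mod fs = 8.98 kHz.
8.98 kHz ≤ fs/2 = 13.49 kHz, appears at 8.98 kHz.
86.96 kHz mod fs = 6.02 kHz.
6.02 kHz ≤ fs/2 = 13.49 kHz, appears at 6.02 kHz.
84.2 kHz mod fs = 3.26 kHz.
3.26 kHz ≤ fs/2 = 13.49 kHz, appears at 3.26 kHz.
57.22 kHz and 84.2 kHz both map to 3.26 kHz.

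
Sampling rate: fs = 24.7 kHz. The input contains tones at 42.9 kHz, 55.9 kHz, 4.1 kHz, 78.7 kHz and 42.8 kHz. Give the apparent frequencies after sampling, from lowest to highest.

fs/2 = 12.35 kHz.
42.9 kHz mod fs = 18.2 kHz.
18.2 kHz > fs/2 = 12.35 kHz, folds to fs − 18.2 kHz = 6.5 kHz.
55.9 kHz mod fs = 6.5 kHz.
6.5 kHz ≤ fs/2 = 12.35 kHz, appears at 6.5 kHz.
4.1 kHz ≤ fs/2 = 12.35 kHz, passes unchanged.
78.7 kHz mod fs = 4.6 kHz.
4.6 kHz ≤ fs/2 = 12.35 kHz, appears at 4.6 kHz.
42.8 kHz mod fs = 18.1 kHz.
18.1 kHz > fs/2 = 12.35 kHz, folds to fs − 18.1 kHz = 6.6 kHz.
Distinct values: {4.1 kHz, 4.6 kHz, 6.5 kHz, 6.6 kHz}.

4.1 kHz, 4.6 kHz, 6.5 kHz, 6.6 kHz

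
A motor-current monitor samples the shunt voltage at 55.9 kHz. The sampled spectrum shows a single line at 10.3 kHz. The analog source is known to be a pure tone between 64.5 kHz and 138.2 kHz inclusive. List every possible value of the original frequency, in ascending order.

Frequencies that alias to 10.3 kHz are k·fs ± 10.3 kHz for integer k ≥ 0.
k=0: 10.3 kHz.
k=1: 45.6 kHz, 66.2 kHz.
k=2: 101.5 kHz, 122.1 kHz.
k=3: 157.4 kHz, 178 kHz.
Within [64.5 kHz, 138.2 kHz]: 66.2 kHz, 101.5 kHz, 122.1 kHz.

66.2 kHz, 101.5 kHz, 122.1 kHz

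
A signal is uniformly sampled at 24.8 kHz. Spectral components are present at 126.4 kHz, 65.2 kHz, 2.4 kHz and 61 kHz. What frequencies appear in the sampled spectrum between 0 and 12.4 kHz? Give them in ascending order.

2.4 kHz, 9.2 kHz, 11.4 kHz

fs/2 = 12.4 kHz.
126.4 kHz mod fs = 2.4 kHz.
2.4 kHz ≤ fs/2 = 12.4 kHz, appears at 2.4 kHz.
65.2 kHz mod fs = 15.6 kHz.
15.6 kHz > fs/2 = 12.4 kHz, folds to fs − 15.6 kHz = 9.2 kHz.
2.4 kHz ≤ fs/2 = 12.4 kHz, passes unchanged.
61 kHz mod fs = 11.4 kHz.
11.4 kHz ≤ fs/2 = 12.4 kHz, appears at 11.4 kHz.
Distinct values: {2.4 kHz, 9.2 kHz, 11.4 kHz}.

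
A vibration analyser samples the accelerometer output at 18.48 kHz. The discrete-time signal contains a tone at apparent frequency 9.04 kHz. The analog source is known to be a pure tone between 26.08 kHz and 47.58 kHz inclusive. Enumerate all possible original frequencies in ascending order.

Frequencies that alias to 9.04 kHz are k·fs ± 9.04 kHz for integer k ≥ 0.
k=0: 9.04 kHz.
k=1: 9.44 kHz, 27.52 kHz.
k=2: 27.92 kHz, 46 kHz.
k=3: 46.4 kHz, 64.48 kHz.
k=4: 64.88 kHz, 82.96 kHz.
Within [26.08 kHz, 47.58 kHz]: 27.52 kHz, 27.92 kHz, 46 kHz, 46.4 kHz.

27.52 kHz, 27.92 kHz, 46 kHz, 46.4 kHz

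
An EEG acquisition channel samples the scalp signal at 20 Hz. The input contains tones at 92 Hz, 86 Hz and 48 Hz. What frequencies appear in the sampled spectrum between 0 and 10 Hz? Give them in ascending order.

fs/2 = 10 Hz.
92 Hz mod fs = 12 Hz.
12 Hz > fs/2 = 10 Hz, folds to fs − 12 Hz = 8 Hz.
86 Hz mod fs = 6 Hz.
6 Hz ≤ fs/2 = 10 Hz, appears at 6 Hz.
48 Hz mod fs = 8 Hz.
8 Hz ≤ fs/2 = 10 Hz, appears at 8 Hz.
Distinct values: {6 Hz, 8 Hz}.

6 Hz, 8 Hz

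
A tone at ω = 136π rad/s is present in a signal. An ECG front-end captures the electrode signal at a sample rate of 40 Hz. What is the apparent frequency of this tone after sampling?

ω = 136π rad/s → f = ω/(2π) = 68 Hz.
68 Hz mod fs = 28 Hz.
28 Hz > fs/2 = 20 Hz, folds to fs − 28 Hz = 12 Hz.

12 Hz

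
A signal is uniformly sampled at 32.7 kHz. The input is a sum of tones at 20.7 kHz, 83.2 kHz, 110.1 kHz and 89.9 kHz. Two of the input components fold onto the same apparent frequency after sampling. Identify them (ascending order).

fs/2 = 16.35 kHz.
20.7 kHz > fs/2 = 16.35 kHz, folds to fs − 20.7 kHz = 12 kHz.
83.2 kHz mod fs = 17.8 kHz.
17.8 kHz > fs/2 = 16.35 kHz, folds to fs − 17.8 kHz = 14.9 kHz.
110.1 kHz mod fs = 12 kHz.
12 kHz ≤ fs/2 = 16.35 kHz, appears at 12 kHz.
89.9 kHz mod fs = 24.5 kHz.
24.5 kHz > fs/2 = 16.35 kHz, folds to fs − 24.5 kHz = 8.2 kHz.
20.7 kHz and 110.1 kHz both map to 12 kHz.

20.7 kHz, 110.1 kHz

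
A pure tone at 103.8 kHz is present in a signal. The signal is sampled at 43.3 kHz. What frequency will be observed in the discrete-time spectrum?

17.2 kHz

103.8 kHz mod fs = 17.2 kHz.
17.2 kHz ≤ fs/2 = 21.65 kHz, appears at 17.2 kHz.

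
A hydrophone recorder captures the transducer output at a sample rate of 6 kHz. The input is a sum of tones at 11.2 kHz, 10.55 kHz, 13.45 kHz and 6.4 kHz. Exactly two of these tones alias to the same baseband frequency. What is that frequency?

fs/2 = 3 kHz.
11.2 kHz mod fs = 5.2 kHz.
5.2 kHz > fs/2 = 3 kHz, folds to fs − 5.2 kHz = 0.8 kHz.
10.55 kHz mod fs = 4.55 kHz.
4.55 kHz > fs/2 = 3 kHz, folds to fs − 4.55 kHz = 1.45 kHz.
13.45 kHz mod fs = 1.45 kHz.
1.45 kHz ≤ fs/2 = 3 kHz, appears at 1.45 kHz.
6.4 kHz mod fs = 0.4 kHz.
0.4 kHz ≤ fs/2 = 3 kHz, appears at 0.4 kHz.
10.55 kHz and 13.45 kHz both map to 1.45 kHz.

1.45 kHz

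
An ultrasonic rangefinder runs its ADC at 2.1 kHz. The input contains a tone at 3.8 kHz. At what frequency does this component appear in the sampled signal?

0.4 kHz

3.8 kHz mod fs = 1.7 kHz.
1.7 kHz > fs/2 = 1.05 kHz, folds to fs − 1.7 kHz = 0.4 kHz.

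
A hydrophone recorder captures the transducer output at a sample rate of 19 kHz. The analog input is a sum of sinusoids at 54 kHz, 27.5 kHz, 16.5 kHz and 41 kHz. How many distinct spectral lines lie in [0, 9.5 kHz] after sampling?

3

fs/2 = 9.5 kHz.
54 kHz mod fs = 16 kHz.
16 kHz > fs/2 = 9.5 kHz, folds to fs − 16 kHz = 3 kHz.
27.5 kHz mod fs = 8.5 kHz.
8.5 kHz ≤ fs/2 = 9.5 kHz, appears at 8.5 kHz.
16.5 kHz > fs/2 = 9.5 kHz, folds to fs − 16.5 kHz = 2.5 kHz.
41 kHz mod fs = 3 kHz.
3 kHz ≤ fs/2 = 9.5 kHz, appears at 3 kHz.
Distinct values: {2.5 kHz, 3 kHz, 8.5 kHz} → 3.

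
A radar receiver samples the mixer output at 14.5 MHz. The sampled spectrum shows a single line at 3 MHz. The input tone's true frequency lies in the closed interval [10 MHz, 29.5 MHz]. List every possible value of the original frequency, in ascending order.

Frequencies that alias to 3 MHz are k·fs ± 3 MHz for integer k ≥ 0.
k=0: 3 MHz.
k=1: 11.5 MHz, 17.5 MHz.
k=2: 26 MHz, 32 MHz.
k=3: 40.5 MHz, 46.5 MHz.
Within [10 MHz, 29.5 MHz]: 11.5 MHz, 17.5 MHz, 26 MHz.

11.5 MHz, 17.5 MHz, 26 MHz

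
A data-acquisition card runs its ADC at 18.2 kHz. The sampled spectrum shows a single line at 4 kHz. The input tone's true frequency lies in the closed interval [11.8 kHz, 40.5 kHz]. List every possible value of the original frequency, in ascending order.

Frequencies that alias to 4 kHz are k·fs ± 4 kHz for integer k ≥ 0.
k=0: 4 kHz.
k=1: 14.2 kHz, 22.2 kHz.
k=2: 32.4 kHz, 40.4 kHz.
k=3: 50.6 kHz, 58.6 kHz.
Within [11.8 kHz, 40.5 kHz]: 14.2 kHz, 22.2 kHz, 32.4 kHz, 40.4 kHz.

14.2 kHz, 22.2 kHz, 32.4 kHz, 40.4 kHz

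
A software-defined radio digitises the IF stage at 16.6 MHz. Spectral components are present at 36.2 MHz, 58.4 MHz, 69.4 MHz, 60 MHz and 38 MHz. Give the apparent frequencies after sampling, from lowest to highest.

3 MHz, 4.8 MHz, 6.4 MHz, 8 MHz

fs/2 = 8.3 MHz.
36.2 MHz mod fs = 3 MHz.
3 MHz ≤ fs/2 = 8.3 MHz, appears at 3 MHz.
58.4 MHz mod fs = 8.6 MHz.
8.6 MHz > fs/2 = 8.3 MHz, folds to fs − 8.6 MHz = 8 MHz.
69.4 MHz mod fs = 3 MHz.
3 MHz ≤ fs/2 = 8.3 MHz, appears at 3 MHz.
60 MHz mod fs = 10.2 MHz.
10.2 MHz > fs/2 = 8.3 MHz, folds to fs − 10.2 MHz = 6.4 MHz.
38 MHz mod fs = 4.8 MHz.
4.8 MHz ≤ fs/2 = 8.3 MHz, appears at 4.8 MHz.
Distinct values: {3 MHz, 4.8 MHz, 6.4 MHz, 8 MHz}.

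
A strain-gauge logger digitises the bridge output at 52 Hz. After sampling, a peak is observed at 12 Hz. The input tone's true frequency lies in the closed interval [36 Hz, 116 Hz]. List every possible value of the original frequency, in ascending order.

40 Hz, 64 Hz, 92 Hz, 116 Hz

Frequencies that alias to 12 Hz are k·fs ± 12 Hz for integer k ≥ 0.
k=0: 12 Hz.
k=1: 40 Hz, 64 Hz.
k=2: 92 Hz, 116 Hz.
k=3: 144 Hz, 168 Hz.
Within [36 Hz, 116 Hz]: 40 Hz, 64 Hz, 92 Hz, 116 Hz.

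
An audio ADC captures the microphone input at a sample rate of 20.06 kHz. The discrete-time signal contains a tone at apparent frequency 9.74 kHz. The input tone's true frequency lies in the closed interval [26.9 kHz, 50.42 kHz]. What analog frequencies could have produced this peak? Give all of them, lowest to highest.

29.8 kHz, 30.38 kHz, 49.86 kHz

Frequencies that alias to 9.74 kHz are k·fs ± 9.74 kHz for integer k ≥ 0.
k=0: 9.74 kHz.
k=1: 10.32 kHz, 29.8 kHz.
k=2: 30.38 kHz, 49.86 kHz.
k=3: 50.44 kHz, 69.92 kHz.
Within [26.9 kHz, 50.42 kHz]: 29.8 kHz, 30.38 kHz, 49.86 kHz.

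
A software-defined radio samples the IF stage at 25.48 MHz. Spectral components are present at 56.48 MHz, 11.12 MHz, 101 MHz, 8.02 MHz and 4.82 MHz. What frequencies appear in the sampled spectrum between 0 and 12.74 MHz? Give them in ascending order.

fs/2 = 12.74 MHz.
56.48 MHz mod fs = 5.52 MHz.
5.52 MHz ≤ fs/2 = 12.74 MHz, appears at 5.52 MHz.
11.12 MHz ≤ fs/2 = 12.74 MHz, passes unchanged.
101 MHz mod fs = 24.56 MHz.
24.56 MHz > fs/2 = 12.74 MHz, folds to fs − 24.56 MHz = 0.92 MHz.
8.02 MHz ≤ fs/2 = 12.74 MHz, passes unchanged.
4.82 MHz ≤ fs/2 = 12.74 MHz, passes unchanged.
Distinct values: {0.92 MHz, 4.82 MHz, 5.52 MHz, 8.02 MHz, 11.12 MHz}.

0.92 MHz, 4.82 MHz, 5.52 MHz, 8.02 MHz, 11.12 MHz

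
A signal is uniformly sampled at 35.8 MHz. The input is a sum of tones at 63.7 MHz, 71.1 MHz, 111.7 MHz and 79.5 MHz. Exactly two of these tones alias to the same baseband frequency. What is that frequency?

fs/2 = 17.9 MHz.
63.7 MHz mod fs = 27.9 MHz.
27.9 MHz > fs/2 = 17.9 MHz, folds to fs − 27.9 MHz = 7.9 MHz.
71.1 MHz mod fs = 35.3 MHz.
35.3 MHz > fs/2 = 17.9 MHz, folds to fs − 35.3 MHz = 0.5 MHz.
111.7 MHz mod fs = 4.3 MHz.
4.3 MHz ≤ fs/2 = 17.9 MHz, appears at 4.3 MHz.
79.5 MHz mod fs = 7.9 MHz.
7.9 MHz ≤ fs/2 = 17.9 MHz, appears at 7.9 MHz.
63.7 MHz and 79.5 MHz both map to 7.9 MHz.

7.9 MHz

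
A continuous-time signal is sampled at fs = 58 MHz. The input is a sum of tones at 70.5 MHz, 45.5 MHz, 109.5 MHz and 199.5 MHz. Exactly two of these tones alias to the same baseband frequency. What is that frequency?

fs/2 = 29 MHz.
70.5 MHz mod fs = 12.5 MHz.
12.5 MHz ≤ fs/2 = 29 MHz, appears at 12.5 MHz.
45.5 MHz > fs/2 = 29 MHz, folds to fs − 45.5 MHz = 12.5 MHz.
109.5 MHz mod fs = 51.5 MHz.
51.5 MHz > fs/2 = 29 MHz, folds to fs − 51.5 MHz = 6.5 MHz.
199.5 MHz mod fs = 25.5 MHz.
25.5 MHz ≤ fs/2 = 29 MHz, appears at 25.5 MHz.
45.5 MHz and 70.5 MHz both map to 12.5 MHz.

12.5 MHz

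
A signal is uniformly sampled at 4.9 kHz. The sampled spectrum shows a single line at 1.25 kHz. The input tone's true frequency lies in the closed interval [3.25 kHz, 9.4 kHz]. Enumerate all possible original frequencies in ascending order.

3.65 kHz, 6.15 kHz, 8.55 kHz

Frequencies that alias to 1.25 kHz are k·fs ± 1.25 kHz for integer k ≥ 0.
k=0: 1.25 kHz.
k=1: 3.65 kHz, 6.15 kHz.
k=2: 8.55 kHz, 11.05 kHz.
k=3: 13.45 kHz, 15.95 kHz.
Within [3.25 kHz, 9.4 kHz]: 3.65 kHz, 6.15 kHz, 8.55 kHz.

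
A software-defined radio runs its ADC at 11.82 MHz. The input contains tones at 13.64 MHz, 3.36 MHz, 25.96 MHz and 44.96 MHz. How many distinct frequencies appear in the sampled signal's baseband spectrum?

3

fs/2 = 5.91 MHz.
13.64 MHz mod fs = 1.82 MHz.
1.82 MHz ≤ fs/2 = 5.91 MHz, appears at 1.82 MHz.
3.36 MHz ≤ fs/2 = 5.91 MHz, passes unchanged.
25.96 MHz mod fs = 2.32 MHz.
2.32 MHz ≤ fs/2 = 5.91 MHz, appears at 2.32 MHz.
44.96 MHz mod fs = 9.5 MHz.
9.5 MHz > fs/2 = 5.91 MHz, folds to fs − 9.5 MHz = 2.32 MHz.
Distinct values: {1.82 MHz, 2.32 MHz, 3.36 MHz} → 3.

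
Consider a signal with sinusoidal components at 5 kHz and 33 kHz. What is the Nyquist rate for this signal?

Highest-frequency component: 33 kHz.
Nyquist rate = 2 × 33 kHz = 66 kHz.

66 kHz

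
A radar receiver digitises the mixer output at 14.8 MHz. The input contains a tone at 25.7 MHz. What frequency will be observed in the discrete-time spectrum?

25.7 MHz mod fs = 10.9 MHz.
10.9 MHz > fs/2 = 7.4 MHz, folds to fs − 10.9 MHz = 3.9 MHz.

3.9 MHz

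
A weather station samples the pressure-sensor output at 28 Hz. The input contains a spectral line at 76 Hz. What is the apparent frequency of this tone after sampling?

8 Hz

76 Hz mod fs = 20 Hz.
20 Hz > fs/2 = 14 Hz, folds to fs − 20 Hz = 8 Hz.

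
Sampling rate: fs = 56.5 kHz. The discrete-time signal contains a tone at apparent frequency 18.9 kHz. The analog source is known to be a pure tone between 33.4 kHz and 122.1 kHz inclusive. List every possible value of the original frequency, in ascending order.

37.6 kHz, 75.4 kHz, 94.1 kHz

Frequencies that alias to 18.9 kHz are k·fs ± 18.9 kHz for integer k ≥ 0.
k=0: 18.9 kHz.
k=1: 37.6 kHz, 75.4 kHz.
k=2: 94.1 kHz, 131.9 kHz.
k=3: 150.6 kHz, 188.4 kHz.
Within [33.4 kHz, 122.1 kHz]: 37.6 kHz, 75.4 kHz, 94.1 kHz.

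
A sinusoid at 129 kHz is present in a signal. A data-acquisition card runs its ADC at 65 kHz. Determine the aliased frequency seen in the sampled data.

129 kHz mod fs = 64 kHz.
64 kHz > fs/2 = 32.5 kHz, folds to fs − 64 kHz = 1 kHz.

1 kHz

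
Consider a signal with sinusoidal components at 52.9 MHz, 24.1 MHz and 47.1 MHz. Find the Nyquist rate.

Highest-frequency component: 52.9 MHz.
Nyquist rate = 2 × 52.9 MHz = 105.8 MHz.

105.8 MHz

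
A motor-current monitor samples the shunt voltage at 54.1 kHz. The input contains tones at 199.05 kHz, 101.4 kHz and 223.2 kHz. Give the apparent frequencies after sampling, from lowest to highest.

6.8 kHz, 17.35 kHz

fs/2 = 27.05 kHz.
199.05 kHz mod fs = 36.75 kHz.
36.75 kHz > fs/2 = 27.05 kHz, folds to fs − 36.75 kHz = 17.35 kHz.
101.4 kHz mod fs = 47.3 kHz.
47.3 kHz > fs/2 = 27.05 kHz, folds to fs − 47.3 kHz = 6.8 kHz.
223.2 kHz mod fs = 6.8 kHz.
6.8 kHz ≤ fs/2 = 27.05 kHz, appears at 6.8 kHz.
Distinct values: {6.8 kHz, 17.35 kHz}.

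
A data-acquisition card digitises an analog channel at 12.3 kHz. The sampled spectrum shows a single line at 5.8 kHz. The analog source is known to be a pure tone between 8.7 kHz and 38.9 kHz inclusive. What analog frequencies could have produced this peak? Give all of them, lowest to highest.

18.1 kHz, 18.8 kHz, 30.4 kHz, 31.1 kHz

Frequencies that alias to 5.8 kHz are k·fs ± 5.8 kHz for integer k ≥ 0.
k=0: 5.8 kHz.
k=1: 6.5 kHz, 18.1 kHz.
k=2: 18.8 kHz, 30.4 kHz.
k=3: 31.1 kHz, 42.7 kHz.
k=4: 43.4 kHz, 55 kHz.
Within [8.7 kHz, 38.9 kHz]: 18.1 kHz, 18.8 kHz, 30.4 kHz, 31.1 kHz.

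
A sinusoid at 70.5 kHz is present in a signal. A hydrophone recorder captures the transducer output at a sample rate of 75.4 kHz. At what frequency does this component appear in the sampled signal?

4.9 kHz

70.5 kHz > fs/2 = 37.7 kHz, folds to fs − 70.5 kHz = 4.9 kHz.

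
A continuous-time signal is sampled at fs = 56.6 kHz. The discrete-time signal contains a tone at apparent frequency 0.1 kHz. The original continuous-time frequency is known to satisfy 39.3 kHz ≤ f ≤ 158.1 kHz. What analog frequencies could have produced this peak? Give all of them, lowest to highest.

Frequencies that alias to 0.1 kHz are k·fs ± 0.1 kHz for integer k ≥ 0.
k=0: 0.1 kHz.
k=1: 56.5 kHz, 56.7 kHz.
k=2: 113.1 kHz, 113.3 kHz.
k=3: 169.7 kHz, 169.9 kHz.
Within [39.3 kHz, 158.1 kHz]: 56.5 kHz, 56.7 kHz, 113.1 kHz, 113.3 kHz.

56.5 kHz, 56.7 kHz, 113.1 kHz, 113.3 kHz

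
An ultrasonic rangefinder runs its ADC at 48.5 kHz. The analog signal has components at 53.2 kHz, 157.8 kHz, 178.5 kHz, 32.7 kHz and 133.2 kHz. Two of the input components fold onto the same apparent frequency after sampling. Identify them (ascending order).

133.2 kHz, 157.8 kHz

fs/2 = 24.25 kHz.
53.2 kHz mod fs = 4.7 kHz.
4.7 kHz ≤ fs/2 = 24.25 kHz, appears at 4.7 kHz.
157.8 kHz mod fs = 12.3 kHz.
12.3 kHz ≤ fs/2 = 24.25 kHz, appears at 12.3 kHz.
178.5 kHz mod fs = 33 kHz.
33 kHz > fs/2 = 24.25 kHz, folds to fs − 33 kHz = 15.5 kHz.
32.7 kHz > fs/2 = 24.25 kHz, folds to fs − 32.7 kHz = 15.8 kHz.
133.2 kHz mod fs = 36.2 kHz.
36.2 kHz > fs/2 = 24.25 kHz, folds to fs − 36.2 kHz = 12.3 kHz.
133.2 kHz and 157.8 kHz both map to 12.3 kHz.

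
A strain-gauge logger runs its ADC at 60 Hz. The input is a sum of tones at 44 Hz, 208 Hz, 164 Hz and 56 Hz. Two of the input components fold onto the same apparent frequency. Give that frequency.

16 Hz

fs/2 = 30 Hz.
44 Hz > fs/2 = 30 Hz, folds to fs − 44 Hz = 16 Hz.
208 Hz mod fs = 28 Hz.
28 Hz ≤ fs/2 = 30 Hz, appears at 28 Hz.
164 Hz mod fs = 44 Hz.
44 Hz > fs/2 = 30 Hz, folds to fs − 44 Hz = 16 Hz.
56 Hz > fs/2 = 30 Hz, folds to fs − 56 Hz = 4 Hz.
44 Hz and 164 Hz both map to 16 Hz.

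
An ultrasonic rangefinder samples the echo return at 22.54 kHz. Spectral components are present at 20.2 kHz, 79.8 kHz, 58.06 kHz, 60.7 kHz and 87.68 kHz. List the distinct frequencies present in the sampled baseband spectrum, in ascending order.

fs/2 = 11.27 kHz.
20.2 kHz > fs/2 = 11.27 kHz, folds to fs − 20.2 kHz = 2.34 kHz.
79.8 kHz mod fs = 12.18 kHz.
12.18 kHz > fs/2 = 11.27 kHz, folds to fs − 12.18 kHz = 10.36 kHz.
58.06 kHz mod fs = 12.98 kHz.
12.98 kHz > fs/2 = 11.27 kHz, folds to fs − 12.98 kHz = 9.56 kHz.
60.7 kHz mod fs = 15.62 kHz.
15.62 kHz > fs/2 = 11.27 kHz, folds to fs − 15.62 kHz = 6.92 kHz.
87.68 kHz mod fs = 20.06 kHz.
20.06 kHz > fs/2 = 11.27 kHz, folds to fs − 20.06 kHz = 2.48 kHz.
Distinct values: {2.34 kHz, 2.48 kHz, 6.92 kHz, 9.56 kHz, 10.36 kHz}.

2.34 kHz, 2.48 kHz, 6.92 kHz, 9.56 kHz, 10.36 kHz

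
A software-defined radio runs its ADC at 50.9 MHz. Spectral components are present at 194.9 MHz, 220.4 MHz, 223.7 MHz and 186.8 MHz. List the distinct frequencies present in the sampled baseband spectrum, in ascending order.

8.7 MHz, 16.8 MHz, 20.1 MHz

fs/2 = 25.45 MHz.
194.9 MHz mod fs = 42.2 MHz.
42.2 MHz > fs/2 = 25.45 MHz, folds to fs − 42.2 MHz = 8.7 MHz.
220.4 MHz mod fs = 16.8 MHz.
16.8 MHz ≤ fs/2 = 25.45 MHz, appears at 16.8 MHz.
223.7 MHz mod fs = 20.1 MHz.
20.1 MHz ≤ fs/2 = 25.45 MHz, appears at 20.1 MHz.
186.8 MHz mod fs = 34.1 MHz.
34.1 MHz > fs/2 = 25.45 MHz, folds to fs − 34.1 MHz = 16.8 MHz.
Distinct values: {8.7 MHz, 16.8 MHz, 20.1 MHz}.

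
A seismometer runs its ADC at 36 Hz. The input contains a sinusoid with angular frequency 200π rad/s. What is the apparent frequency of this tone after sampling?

8 Hz

ω = 200π rad/s → f = ω/(2π) = 100 Hz.
100 Hz mod fs = 28 Hz.
28 Hz > fs/2 = 18 Hz, folds to fs − 28 Hz = 8 Hz.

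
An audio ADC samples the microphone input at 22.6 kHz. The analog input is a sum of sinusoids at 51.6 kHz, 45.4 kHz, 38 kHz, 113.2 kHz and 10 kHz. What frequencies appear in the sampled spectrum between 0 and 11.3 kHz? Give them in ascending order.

fs/2 = 11.3 kHz.
51.6 kHz mod fs = 6.4 kHz.
6.4 kHz ≤ fs/2 = 11.3 kHz, appears at 6.4 kHz.
45.4 kHz mod fs = 0.2 kHz.
0.2 kHz ≤ fs/2 = 11.3 kHz, appears at 0.2 kHz.
38 kHz mod fs = 15.4 kHz.
15.4 kHz > fs/2 = 11.3 kHz, folds to fs − 15.4 kHz = 7.2 kHz.
113.2 kHz mod fs = 0.2 kHz.
0.2 kHz ≤ fs/2 = 11.3 kHz, appears at 0.2 kHz.
10 kHz ≤ fs/2 = 11.3 kHz, passes unchanged.
Distinct values: {0.2 kHz, 6.4 kHz, 7.2 kHz, 10 kHz}.

0.2 kHz, 6.4 kHz, 7.2 kHz, 10 kHz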